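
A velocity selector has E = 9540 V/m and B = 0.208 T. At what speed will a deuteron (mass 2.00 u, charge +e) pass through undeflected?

Straight-line motion ⇒ electric and magnetic forces cancel, so E = vB.
v = E/B = 9540/0.208 = 4.59×10⁴ m/s.
The result is independent of the particle's charge and mass.

v = 4.59×10⁴ m/s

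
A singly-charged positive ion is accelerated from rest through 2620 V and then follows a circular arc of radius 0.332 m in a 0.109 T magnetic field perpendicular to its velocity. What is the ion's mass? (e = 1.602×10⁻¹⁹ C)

Combine |q|V = ½mv² and r = mv/(|q|B): eliminate v to get m = qB²r²/(2V).
m = (1.602×10⁻¹⁹)(0.109)²(0.332)²/(2·2620) ≈ 4.00×10⁻²⁶ kg.

m ≈ 4.00×10⁻²⁶ kg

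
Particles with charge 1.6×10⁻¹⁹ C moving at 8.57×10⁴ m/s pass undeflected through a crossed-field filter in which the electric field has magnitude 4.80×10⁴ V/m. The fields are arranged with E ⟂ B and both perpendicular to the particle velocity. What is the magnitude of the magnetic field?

Balance of forces in the selector: qE = qvB ⇒ B = E/v.
B = 4.80×10⁴/8.57×10⁴ = 0.560 T.

B = 0.560 T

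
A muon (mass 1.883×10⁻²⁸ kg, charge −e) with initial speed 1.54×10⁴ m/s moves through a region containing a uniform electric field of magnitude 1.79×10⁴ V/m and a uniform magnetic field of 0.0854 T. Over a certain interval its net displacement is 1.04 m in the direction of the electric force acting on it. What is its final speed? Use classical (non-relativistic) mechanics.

v_f ≈ 5.63×10⁶ m/s

B does no work; ΔKE = |q|E d.
½mv_f² = ½mv₀² + |q|Ed = ½(1.883×10⁻²⁸)(1.54×10⁴)² + (1.602×10⁻¹⁹)(1.79×10⁴)(1.04) ≈ 2.233×10⁻²⁰ J + 2.982×10⁻¹⁵ J ≈ 2.982×10⁻¹⁵ J.
v_f = √(2·2.982×10⁻¹⁵/1.883×10⁻²⁸) ≈ 5.63×10⁶ m/s.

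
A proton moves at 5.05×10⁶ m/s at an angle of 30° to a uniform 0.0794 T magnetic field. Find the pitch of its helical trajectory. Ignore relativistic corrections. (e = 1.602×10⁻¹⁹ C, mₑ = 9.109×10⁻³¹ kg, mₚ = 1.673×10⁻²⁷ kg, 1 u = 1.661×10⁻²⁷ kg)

v∥ = v cosθ = 5.05×10⁶·cos30° ≈ 4.373×10⁶ m/s.
T = 2πm/(|q|B) = 2π(1.673×10⁻²⁷)/((1.602×10⁻¹⁹)(0.0794)) ≈ 8.264×10⁻⁷ s.
pitch = v∥ T = (4.373×10⁶)(8.264×10⁻⁷) ≈ 3.61 m.

p ≈ 3.61 m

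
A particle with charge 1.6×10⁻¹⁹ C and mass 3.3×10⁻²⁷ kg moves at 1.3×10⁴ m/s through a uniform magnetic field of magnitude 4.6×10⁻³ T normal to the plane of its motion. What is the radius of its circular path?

r ≈ 0.058 m

The magnetic force provides the centripetal force: |q|vB = mv²/r.
r = mv/(|q|B) = (3.3×10⁻²⁷)(1.3×10⁴)/((1.6×10⁻¹⁹)(4.6×10⁻³)) ≈ 0.058 m.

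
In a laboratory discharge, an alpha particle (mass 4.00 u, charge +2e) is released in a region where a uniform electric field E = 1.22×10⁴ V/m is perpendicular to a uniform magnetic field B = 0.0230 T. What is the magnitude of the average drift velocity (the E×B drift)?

v_d ≈ 5.30×10⁵ m/s

In crossed fields the guiding centre drifts at v_d = |E×B|/B² = E/B, independent of charge and mass.
v_d = 1.22×10⁴/0.0230 = 5.30×10⁵ m/s.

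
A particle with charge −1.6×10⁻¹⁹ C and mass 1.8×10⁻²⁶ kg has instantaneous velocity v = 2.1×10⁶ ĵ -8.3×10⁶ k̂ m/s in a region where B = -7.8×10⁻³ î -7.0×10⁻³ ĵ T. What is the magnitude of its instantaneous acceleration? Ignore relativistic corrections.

|a| ≈ 7.87×10¹¹ m/s²

v×B = (-5.81×10⁴, 6.47×10⁴, 1.64×10⁴) N/C.
F = q v×B = (−1.6×10⁻¹⁹ C)·(-5.81×10⁴, 6.47×10⁴, 1.64×10⁴) = (9.30×10⁻¹⁵, -1.04×10⁻¹⁴, -2.62×10⁻¹⁵) N.
|a| = |F|/m = 1.416×10⁻¹⁴/1.8×10⁻²⁶ ≈ 7.87×10¹¹ m/s².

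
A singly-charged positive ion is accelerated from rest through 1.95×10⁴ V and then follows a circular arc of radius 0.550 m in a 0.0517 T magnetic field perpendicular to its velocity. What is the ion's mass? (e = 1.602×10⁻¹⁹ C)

Combine |q|V = ½mv² and r = mv/(|q|B): eliminate v to get m = qB²r²/(2V).
m = (1.602×10⁻¹⁹)(0.0517)²(0.550)²/(2·1.95×10⁴) ≈ 3.32×10⁻²⁷ kg.

m ≈ 3.32×10⁻²⁷ kg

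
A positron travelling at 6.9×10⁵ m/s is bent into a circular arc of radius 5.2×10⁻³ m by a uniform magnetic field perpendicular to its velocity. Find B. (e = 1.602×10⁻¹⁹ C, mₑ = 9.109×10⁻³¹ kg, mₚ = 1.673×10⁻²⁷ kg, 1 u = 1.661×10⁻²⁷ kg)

From |q|vB = mv²/r, B = mv/(|q|r).
B = (9.109×10⁻³¹)(6.9×10⁵)/((1.602×10⁻¹⁹)(5.2×10⁻³)) ≈ 7.5×10⁻⁴ T.

B ≈ 7.5×10⁻⁴ T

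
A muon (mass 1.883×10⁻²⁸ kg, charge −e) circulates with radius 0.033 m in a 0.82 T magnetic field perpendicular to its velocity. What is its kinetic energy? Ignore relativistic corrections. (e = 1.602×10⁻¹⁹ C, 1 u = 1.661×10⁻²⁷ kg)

v = |q|Br/m, then KE = ½mv² = (qBr)²/(2m).
v = (1.602×10⁻¹⁹)(0.82)(0.033)/1.883×10⁻²⁸ ≈ 2.302×10⁷ m/s.
KE = ½(1.883×10⁻²⁸)(2.302×10⁷)² ≈ 5.0×10⁻¹⁴ J = 3.1×10⁵ eV.

KE ≈ 3.1×10⁵ eV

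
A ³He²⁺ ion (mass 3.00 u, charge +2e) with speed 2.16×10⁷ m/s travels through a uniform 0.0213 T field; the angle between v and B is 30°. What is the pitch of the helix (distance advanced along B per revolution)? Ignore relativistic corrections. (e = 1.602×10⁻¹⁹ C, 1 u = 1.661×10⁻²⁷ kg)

v∥ = v cosθ = 2.16×10⁷·cos30° ≈ 1.871×10⁷ m/s.
T = 2πm/(|q|B) = 2π(4.983×10⁻²⁷)/((3.204×10⁻¹⁹)(0.0213)) ≈ 4.588×10⁻⁶ s.
pitch = v∥ T = (1.871×10⁷)(4.588×10⁻⁶) ≈ 85.8 m.

p ≈ 85.8 m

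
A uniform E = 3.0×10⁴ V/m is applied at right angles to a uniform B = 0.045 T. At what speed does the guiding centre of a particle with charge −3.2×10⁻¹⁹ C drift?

v_d ≈ 6.7×10⁵ m/s

The E×B drift speed is v_d = E/B.
v_d = 3.0×10⁴/0.045 = 6.7×10⁵ m/s.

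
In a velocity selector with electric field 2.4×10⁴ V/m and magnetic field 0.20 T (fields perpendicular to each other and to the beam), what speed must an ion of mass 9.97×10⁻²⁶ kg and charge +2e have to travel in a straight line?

For undeflected motion the electric and magnetic forces balance: qE = qvB.
v = E/B = 2.4×10⁴/0.20 = 1.2×10⁵ m/s.

v = 1.2×10⁵ m/s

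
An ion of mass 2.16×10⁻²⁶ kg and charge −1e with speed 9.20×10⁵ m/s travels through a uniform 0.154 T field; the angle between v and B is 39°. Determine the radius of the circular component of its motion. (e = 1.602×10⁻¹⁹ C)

v⊥ = v sinθ = 9.20×10⁵·sin39° ≈ 5.790×10⁵ m/s.
r = m v⊥/(|q|B) = (2.16×10⁻²⁶)(5.790×10⁵)/((1.602×10⁻¹⁹)(0.154)) ≈ 0.507 m.

r ≈ 0.507 m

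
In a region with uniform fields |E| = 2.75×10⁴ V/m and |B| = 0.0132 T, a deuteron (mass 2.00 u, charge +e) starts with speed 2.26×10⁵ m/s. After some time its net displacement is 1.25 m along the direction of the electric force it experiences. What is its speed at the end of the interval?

v_f ≈ 1.83×10⁶ m/s

B does no work; ΔKE = |q|E d.
½mv_f² = ½mv₀² + |q|Ed = ½(3.322×10⁻²⁷)(2.26×10⁵)² + (1.602×10⁻¹⁹)(2.75×10⁴)(1.25) ≈ 8.484×10⁻¹⁷ J + 5.507×10⁻¹⁵ J ≈ 5.592×10⁻¹⁵ J.
v_f = √(2·5.592×10⁻¹⁵/3.322×10⁻²⁷) ≈ 1.83×10⁶ m/s.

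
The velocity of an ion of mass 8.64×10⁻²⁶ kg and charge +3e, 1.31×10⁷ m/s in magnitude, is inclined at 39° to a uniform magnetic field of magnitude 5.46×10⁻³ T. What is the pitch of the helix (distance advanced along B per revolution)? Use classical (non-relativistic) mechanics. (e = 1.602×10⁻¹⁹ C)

p ≈ 2110 m

v∥ = v cosθ = 1.31×10⁷·cos39° ≈ 1.018×10⁷ m/s.
T = 2πm/(|q|B) = 2π(8.64×10⁻²⁶)/((4.806×10⁻¹⁹)(5.46×10⁻³)) ≈ 2.069×10⁻⁴ s.
pitch = v∥ T = (1.018×10⁷)(2.069×10⁻⁴) ≈ 2110 m.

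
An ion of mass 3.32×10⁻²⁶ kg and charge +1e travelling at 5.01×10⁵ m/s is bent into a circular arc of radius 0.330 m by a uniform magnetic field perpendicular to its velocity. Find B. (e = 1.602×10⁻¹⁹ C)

B ≈ 0.315 T

From |q|vB = mv²/r, B = mv/(|q|r).
B = (3.32×10⁻²⁶)(5.01×10⁵)/((1.602×10⁻¹⁹)(0.330)) ≈ 0.315 T.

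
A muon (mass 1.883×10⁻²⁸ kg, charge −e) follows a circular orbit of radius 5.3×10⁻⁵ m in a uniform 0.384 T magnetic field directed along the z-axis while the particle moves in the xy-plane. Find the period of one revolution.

T ≈ 1.92×10⁻⁸ s

The cyclotron period depends only on m, q, B: T = 2πm/(|q|B).
T = 2π(1.883×10⁻²⁸)/((1.602×10⁻¹⁹)(0.384)) ≈ 1.92×10⁻⁸ s.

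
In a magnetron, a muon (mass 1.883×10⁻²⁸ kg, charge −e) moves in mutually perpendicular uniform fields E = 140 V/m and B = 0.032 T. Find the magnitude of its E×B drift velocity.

v_d ≈ 4400 m/s

In crossed fields the guiding centre drifts at v_d = |E×B|/B² = E/B, independent of charge and mass.
v_d = 140/0.032 = 4400 m/s.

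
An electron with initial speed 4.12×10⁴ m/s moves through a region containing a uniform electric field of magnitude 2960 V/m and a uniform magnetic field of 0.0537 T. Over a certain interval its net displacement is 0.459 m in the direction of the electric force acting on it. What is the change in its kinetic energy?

The magnetic force is always ⟂ v and does no work; only the electric force changes KE.
ΔKE = F_E · d = |q|E d = (1.602×10⁻¹⁹)(2960)(0.459) ≈ 2.18×10⁻¹⁶ J.

ΔKE ≈ 2.18×10⁻¹⁶ J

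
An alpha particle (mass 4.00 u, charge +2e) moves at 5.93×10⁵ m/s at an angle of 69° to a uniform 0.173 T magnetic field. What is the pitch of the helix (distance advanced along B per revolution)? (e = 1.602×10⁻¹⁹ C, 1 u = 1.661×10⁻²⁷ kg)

p ≈ 0.160 m

v∥ = v cosθ = 5.93×10⁵·cos69° ≈ 2.125×10⁵ m/s.
T = 2πm/(|q|B) = 2π(6.644×10⁻²⁷)/((3.204×10⁻¹⁹)(0.173)) ≈ 7.531×10⁻⁷ s.
pitch = v∥ T = (2.125×10⁵)(7.531×10⁻⁷) ≈ 0.160 m.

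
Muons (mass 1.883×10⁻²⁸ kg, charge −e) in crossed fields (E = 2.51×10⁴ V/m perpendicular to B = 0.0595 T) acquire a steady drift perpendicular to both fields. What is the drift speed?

The E×B drift speed is v_d = E/B.
v_d = 2.51×10⁴/0.0595 = 4.22×10⁵ m/s.

v_d ≈ 4.22×10⁵ m/s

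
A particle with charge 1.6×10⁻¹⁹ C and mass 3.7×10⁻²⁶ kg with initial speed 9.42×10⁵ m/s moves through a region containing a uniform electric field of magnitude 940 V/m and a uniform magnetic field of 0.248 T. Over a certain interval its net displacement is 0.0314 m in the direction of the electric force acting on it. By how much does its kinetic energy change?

The magnetic force is always ⟂ v and does no work; only the electric force changes KE.
ΔKE = F_E · d = |q|E d = (1.6×10⁻¹⁹)(940)(0.0314) ≈ 4.72×10⁻¹⁸ J.

ΔKE ≈ 4.72×10⁻¹⁸ J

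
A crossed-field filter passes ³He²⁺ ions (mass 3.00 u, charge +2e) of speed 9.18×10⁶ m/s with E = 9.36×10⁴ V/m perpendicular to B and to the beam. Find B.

Balance of forces in the selector: qE = qvB ⇒ B = E/v.
B = 9.36×10⁴/9.18×10⁶ = 0.0102 T.

B = 0.0102 T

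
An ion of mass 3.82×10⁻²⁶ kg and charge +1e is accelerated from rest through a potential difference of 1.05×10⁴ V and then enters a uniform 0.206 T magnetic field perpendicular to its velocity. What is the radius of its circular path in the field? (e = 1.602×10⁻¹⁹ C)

r ≈ 0.344 m

Acceleration: |q|V = ½mv² ⇒ v = √(2|q|V/m) = √(2·1.602×10⁻¹⁹·1.05×10⁴/3.82×10⁻²⁶) ≈ 2.968×10⁵ m/s.
In the field: r = mv/(|q|B) = (3.82×10⁻²⁶)(2.968×10⁵)/((1.602×10⁻¹⁹)(0.206)) ≈ 0.344 m.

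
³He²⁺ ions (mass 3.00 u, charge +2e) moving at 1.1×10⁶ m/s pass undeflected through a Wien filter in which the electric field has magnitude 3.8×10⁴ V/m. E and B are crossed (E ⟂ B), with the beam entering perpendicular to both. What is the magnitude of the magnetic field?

Balance of forces in the selector: qE = qvB ⇒ B = E/v.
B = 3.8×10⁴/1.1×10⁶ = 0.035 T.

B = 0.035 T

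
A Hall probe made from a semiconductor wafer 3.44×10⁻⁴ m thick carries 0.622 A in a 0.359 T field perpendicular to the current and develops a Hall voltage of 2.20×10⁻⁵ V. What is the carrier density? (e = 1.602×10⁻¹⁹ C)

From V_H = IB/(n e t), n = IB/(V_H e t).
n = (0.622)(0.359)/((2.20×10⁻⁵)(1.602×10⁻¹⁹)(3.44×10⁻⁴)) ≈ 1.84×10²⁶ m⁻³.

n ≈ 1.84×10²⁶ m⁻³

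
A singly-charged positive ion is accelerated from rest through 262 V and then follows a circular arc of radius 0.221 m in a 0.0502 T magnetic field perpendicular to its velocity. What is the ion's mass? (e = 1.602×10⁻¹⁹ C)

Combine |q|V = ½mv² and r = mv/(|q|B): eliminate v to get m = qB²r²/(2V).
m = (1.602×10⁻¹⁹)(0.0502)²(0.221)²/(2·262) ≈ 3.76×10⁻²⁶ kg.

m ≈ 3.76×10⁻²⁶ kg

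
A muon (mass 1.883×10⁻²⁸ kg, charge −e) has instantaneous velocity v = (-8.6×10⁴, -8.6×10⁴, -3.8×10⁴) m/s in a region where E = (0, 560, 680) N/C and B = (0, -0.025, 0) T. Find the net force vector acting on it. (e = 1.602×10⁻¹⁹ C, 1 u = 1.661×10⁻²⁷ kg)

v×B = (-950, 0, 2150) N/C.
E + v×B = (-950, 560, 2830) N/C.
F = q(E + v×B) = (−1.602×10⁻¹⁹ C)·(-950, 560, 2830) = (1.52×10⁻¹⁶, -8.97×10⁻¹⁷, -4.53×10⁻¹⁶) N.

F ≈ (1.52×10⁻¹⁶, -8.97×10⁻¹⁷, -4.53×10⁻¹⁶) N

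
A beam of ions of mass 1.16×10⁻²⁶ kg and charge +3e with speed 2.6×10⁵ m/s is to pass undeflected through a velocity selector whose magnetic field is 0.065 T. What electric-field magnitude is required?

E = 1.7×10⁴ V/m

For straight-line motion qE = qvB, so E = vB.
E = 2.6×10⁵ × 0.065 = 1.7×10⁴ V/m.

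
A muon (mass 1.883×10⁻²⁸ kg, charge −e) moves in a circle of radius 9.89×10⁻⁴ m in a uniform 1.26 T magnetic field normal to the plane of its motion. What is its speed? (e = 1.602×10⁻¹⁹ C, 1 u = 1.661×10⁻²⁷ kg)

v ≈ 1.06×10⁶ m/s

From |q|vB = mv²/r, v = |q|Br/m.
v = (1.602×10⁻¹⁹)(1.26)(9.89×10⁻⁴)/1.883×10⁻²⁸ ≈ 1.06×10⁶ m/s.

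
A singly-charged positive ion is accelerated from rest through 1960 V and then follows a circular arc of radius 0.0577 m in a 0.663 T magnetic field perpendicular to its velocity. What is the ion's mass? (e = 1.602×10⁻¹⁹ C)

m ≈ 5.98×10⁻²⁶ kg

Combine |q|V = ½mv² and r = mv/(|q|B): eliminate v to get m = qB²r²/(2V).
m = (1.602×10⁻¹⁹)(0.663)²(0.0577)²/(2·1960) ≈ 5.98×10⁻²⁶ kg.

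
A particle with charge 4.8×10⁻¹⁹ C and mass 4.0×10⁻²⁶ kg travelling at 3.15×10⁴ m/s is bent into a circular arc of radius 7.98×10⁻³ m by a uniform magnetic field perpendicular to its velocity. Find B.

From |q|vB = mv²/r, B = mv/(|q|r).
B = (4.0×10⁻²⁶)(3.15×10⁴)/((4.8×10⁻¹⁹)(7.98×10⁻³)) ≈ 0.329 T.

B ≈ 0.329 T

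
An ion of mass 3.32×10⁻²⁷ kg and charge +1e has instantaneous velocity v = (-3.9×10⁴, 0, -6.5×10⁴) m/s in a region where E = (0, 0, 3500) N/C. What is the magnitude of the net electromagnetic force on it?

|F| ≈ 5.61×10⁻¹⁶ N

Only an electric field acts, so F = qE = (1.602×10⁻¹⁹ C)·(0, 0, 3500) = (0, 0, 5.61×10⁻¹⁶) N.
|F| = 5.61×10⁻¹⁶ N.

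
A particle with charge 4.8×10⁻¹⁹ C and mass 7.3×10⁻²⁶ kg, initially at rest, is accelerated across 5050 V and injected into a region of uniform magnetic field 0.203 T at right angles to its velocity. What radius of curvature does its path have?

r ≈ 0.193 m

Acceleration: |q|V = ½mv² ⇒ v = √(2|q|V/m) = √(2·4.8×10⁻¹⁹·5050/7.3×10⁻²⁶) ≈ 2.577×10⁵ m/s.
In the field: r = mv/(|q|B) = (7.3×10⁻²⁶)(2.577×10⁵)/((4.8×10⁻¹⁹)(0.203)) ≈ 0.193 m.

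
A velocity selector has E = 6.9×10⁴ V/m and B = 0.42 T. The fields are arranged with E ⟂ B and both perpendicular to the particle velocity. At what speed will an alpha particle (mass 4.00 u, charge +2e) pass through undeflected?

v = 1.6×10⁵ m/s

Zero net Lorentz force requires |qE| = |q v×B|, i.e. E = vB.
v = E/B = 6.9×10⁴/0.42 = 1.6×10⁵ m/s.
The result is independent of the particle's charge and mass.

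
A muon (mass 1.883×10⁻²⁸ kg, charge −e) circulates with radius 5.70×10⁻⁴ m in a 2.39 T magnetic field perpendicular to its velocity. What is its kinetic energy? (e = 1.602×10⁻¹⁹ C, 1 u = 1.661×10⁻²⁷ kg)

v = |q|Br/m, then KE = ½mv² = (qBr)²/(2m).
v = (1.602×10⁻¹⁹)(2.39)(5.70×10⁻⁴)/1.883×10⁻²⁸ ≈ 1.159×10⁶ m/s.
KE = ½(1.883×10⁻²⁸)(1.159×10⁶)² ≈ 1.26×10⁻¹⁶ J.

KE ≈ 1.26×10⁻¹⁶ J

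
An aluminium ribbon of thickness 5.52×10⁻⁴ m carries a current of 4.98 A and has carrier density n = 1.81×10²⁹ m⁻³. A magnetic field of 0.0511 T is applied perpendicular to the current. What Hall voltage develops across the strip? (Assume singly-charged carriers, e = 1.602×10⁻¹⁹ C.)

V_H = IB/(n e t).
V_H = (4.98)(0.0511)/((1.81×10²⁹)(1.602×10⁻¹⁹)(5.52×10⁻⁴)) ≈ 1.59×10⁻⁸ V.

V_H ≈ 1.59×10⁻⁸ V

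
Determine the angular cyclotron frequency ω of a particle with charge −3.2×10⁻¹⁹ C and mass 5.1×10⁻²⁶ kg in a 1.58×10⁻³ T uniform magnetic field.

ω = |q|B/m.
ω = (3.2×10⁻¹⁹)(1.58×10⁻³)/5.1×10⁻²⁶ ≈ 9910 rad/s.

ω ≈ 9910 rad/s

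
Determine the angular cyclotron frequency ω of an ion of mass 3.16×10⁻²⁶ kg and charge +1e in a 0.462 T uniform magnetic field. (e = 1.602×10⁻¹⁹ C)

ω = |q|B/m.
ω = (1.602×10⁻¹⁹)(0.462)/3.16×10⁻²⁶ ≈ 2.34×10⁶ rad/s.

ω ≈ 2.34×10⁶ rad/s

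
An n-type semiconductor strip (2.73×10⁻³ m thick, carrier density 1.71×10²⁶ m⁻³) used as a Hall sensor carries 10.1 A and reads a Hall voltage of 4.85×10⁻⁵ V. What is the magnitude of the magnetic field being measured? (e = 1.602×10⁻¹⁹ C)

From V_H = IB/(n e t), B = V_H n e t / I.
B = (4.85×10⁻⁵)(1.71×10²⁶)(1.602×10⁻¹⁹)(2.73×10⁻³)/10.1 ≈ 0.359 T.

B ≈ 0.359 T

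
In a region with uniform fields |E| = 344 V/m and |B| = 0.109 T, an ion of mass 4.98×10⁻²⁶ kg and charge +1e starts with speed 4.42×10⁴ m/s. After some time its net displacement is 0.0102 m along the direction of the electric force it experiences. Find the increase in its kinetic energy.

ΔKE ≈ 5.62×10⁻¹⁹ J

The magnetic force is always ⟂ v and does no work; only the electric force changes KE.
ΔKE = F_E · d = |q|E d = (1.602×10⁻¹⁹)(344)(0.0102) ≈ 5.62×10⁻¹⁹ J.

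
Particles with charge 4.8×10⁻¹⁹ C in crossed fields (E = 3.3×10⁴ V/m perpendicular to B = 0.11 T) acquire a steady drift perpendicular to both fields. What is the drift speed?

v_d ≈ 3.0×10⁵ m/s

The steady drift has the magnetic force balancing the electric force, so v_d = E/B.
v_d = 3.3×10⁴/0.11 = 3.0×10⁵ m/s.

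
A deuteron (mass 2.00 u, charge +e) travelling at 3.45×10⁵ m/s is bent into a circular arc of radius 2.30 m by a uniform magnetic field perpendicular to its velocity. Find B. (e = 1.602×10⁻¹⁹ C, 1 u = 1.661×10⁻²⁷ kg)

B ≈ 3.11×10⁻³ T

From |q|vB = mv²/r, B = mv/(|q|r).
B = (3.322×10⁻²⁷)(3.45×10⁵)/((1.602×10⁻¹⁹)(2.30)) ≈ 3.11×10⁻³ T.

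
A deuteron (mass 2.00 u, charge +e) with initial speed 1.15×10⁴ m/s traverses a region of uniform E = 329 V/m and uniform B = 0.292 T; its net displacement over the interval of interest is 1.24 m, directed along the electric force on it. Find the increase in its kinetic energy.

The magnetic force is always ⟂ v and does no work; only the electric force changes KE.
ΔKE = F_E · d = |q|E d = (1.602×10⁻¹⁹)(329)(1.24) ≈ 6.54×10⁻¹⁷ J.

ΔKE ≈ 6.54×10⁻¹⁷ J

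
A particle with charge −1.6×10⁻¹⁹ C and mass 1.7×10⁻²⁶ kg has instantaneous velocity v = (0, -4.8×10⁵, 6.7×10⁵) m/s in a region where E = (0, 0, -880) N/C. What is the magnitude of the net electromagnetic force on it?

Only an electric field acts, so F = qE = (−1.6×10⁻¹⁹ C)·(0, 0, -880) = (0, 0, 1.41×10⁻¹⁶) N.
|F| = 1.41×10⁻¹⁶ N.

|F| ≈ 1.41×10⁻¹⁶ N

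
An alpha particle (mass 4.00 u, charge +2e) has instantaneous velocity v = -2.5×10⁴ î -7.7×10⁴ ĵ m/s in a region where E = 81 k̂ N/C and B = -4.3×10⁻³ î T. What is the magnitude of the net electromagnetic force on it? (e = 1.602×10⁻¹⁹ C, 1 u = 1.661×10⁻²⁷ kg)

v×B = (0, 0, -331) N/C.
E + v×B = (0, 0, -250) N/C.
F = q(E + v×B) = (3.204×10⁻¹⁹ C)·(0, 0, -250) = (0, 0, -8.01×10⁻¹⁷) N.
|F| = 8.01×10⁻¹⁷ N.

|F| ≈ 8.01×10⁻¹⁷ N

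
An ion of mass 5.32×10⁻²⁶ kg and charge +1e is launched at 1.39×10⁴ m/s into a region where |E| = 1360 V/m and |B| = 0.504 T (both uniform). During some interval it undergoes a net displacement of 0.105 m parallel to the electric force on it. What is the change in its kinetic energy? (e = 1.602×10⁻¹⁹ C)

ΔKE ≈ 2.29×10⁻¹⁷ J

The magnetic force is always ⟂ v and does no work; only the electric force changes KE.
ΔKE = F_E · d = |q|E d = (1.602×10⁻¹⁹)(1360)(0.105) ≈ 2.29×10⁻¹⁷ J.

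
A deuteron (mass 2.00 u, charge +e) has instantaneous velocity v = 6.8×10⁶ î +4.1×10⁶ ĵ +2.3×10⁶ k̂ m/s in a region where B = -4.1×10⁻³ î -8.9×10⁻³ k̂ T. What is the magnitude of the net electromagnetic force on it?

v×B = (-3.65×10⁴, 5.11×10⁴, 1.68×10⁴) N/C.
F = q v×B = (1.602×10⁻¹⁹ C)·(-3.65×10⁴, 5.11×10⁴, 1.68×10⁴) = (-5.85×10⁻¹⁵, 8.18×10⁻¹⁵, 2.69×10⁻¹⁵) N.
|F| = 1.04×10⁻¹⁴ N.

|F| ≈ 1.04×10⁻¹⁴ N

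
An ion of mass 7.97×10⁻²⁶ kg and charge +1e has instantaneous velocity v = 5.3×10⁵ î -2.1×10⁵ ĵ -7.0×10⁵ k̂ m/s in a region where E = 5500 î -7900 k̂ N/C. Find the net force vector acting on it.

Only an electric field acts, so F = qE = (1.602×10⁻¹⁹ C)·(5500, 0, -7900) = (8.81×10⁻¹⁶, 0, -1.27×10⁻¹⁵) N.

F ≈ (8.81×10⁻¹⁶, 0, -1.27×10⁻¹⁵) N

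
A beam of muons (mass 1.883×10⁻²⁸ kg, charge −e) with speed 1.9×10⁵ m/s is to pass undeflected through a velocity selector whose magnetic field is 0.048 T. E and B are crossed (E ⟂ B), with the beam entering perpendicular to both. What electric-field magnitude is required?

E = 9100 V/m

For straight-line motion qE = qvB, so E = vB.
E = 1.9×10⁵ × 0.048 = 9100 V/m.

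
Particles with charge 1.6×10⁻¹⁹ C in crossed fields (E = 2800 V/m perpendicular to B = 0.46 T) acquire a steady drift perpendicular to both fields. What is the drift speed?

v_d ≈ 6100 m/s

The steady drift has the magnetic force balancing the electric force, so v_d = E/B.
v_d = 2800/0.46 = 6100 m/s.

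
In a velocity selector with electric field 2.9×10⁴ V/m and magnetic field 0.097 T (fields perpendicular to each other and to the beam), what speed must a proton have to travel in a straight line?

v = 3.0×10⁵ m/s

Zero net Lorentz force requires |qE| = |q v×B|, i.e. E = vB.
v = E/B = 2.9×10⁴/0.097 = 3.0×10⁵ m/s.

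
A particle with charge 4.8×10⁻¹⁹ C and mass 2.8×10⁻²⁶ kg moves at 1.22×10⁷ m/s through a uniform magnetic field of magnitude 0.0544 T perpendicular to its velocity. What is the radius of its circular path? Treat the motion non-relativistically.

The magnetic force provides the centripetal force: |q|vB = mv²/r.
r = mv/(|q|B) = (2.8×10⁻²⁶)(1.22×10⁷)/((4.8×10⁻¹⁹)(0.0544)) ≈ 13.1 m.

r ≈ 13.1 m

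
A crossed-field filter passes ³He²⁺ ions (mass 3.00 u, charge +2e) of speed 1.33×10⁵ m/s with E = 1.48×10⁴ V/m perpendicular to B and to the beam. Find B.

B = 0.111 T

Balance of forces in the selector: qE = qvB ⇒ B = E/v.
B = 1.48×10⁴/1.33×10⁵ = 0.111 T.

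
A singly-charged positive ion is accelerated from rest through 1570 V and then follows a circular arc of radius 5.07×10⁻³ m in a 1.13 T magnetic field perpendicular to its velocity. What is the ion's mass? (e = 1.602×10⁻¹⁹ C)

Combine |q|V = ½mv² and r = mv/(|q|B): eliminate v to get m = qB²r²/(2V).
m = (1.602×10⁻¹⁹)(1.13)²(5.07×10⁻³)²/(2·1570) ≈ 1.67×10⁻²⁷ kg.

m ≈ 1.67×10⁻²⁷ kg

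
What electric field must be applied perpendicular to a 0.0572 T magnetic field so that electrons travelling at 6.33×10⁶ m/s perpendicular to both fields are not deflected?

E = 3.62×10⁵ V/m

For straight-line motion qE = qvB, so E = vB.
E = 6.33×10⁶ × 0.0572 = 3.62×10⁵ V/m.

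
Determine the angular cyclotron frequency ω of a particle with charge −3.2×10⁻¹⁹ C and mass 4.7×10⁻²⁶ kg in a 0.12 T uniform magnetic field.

ω ≈ 8.2×10⁵ rad/s

ω = |q|B/m.
ω = (3.2×10⁻¹⁹)(0.12)/4.7×10⁻²⁶ ≈ 8.2×10⁵ rad/s.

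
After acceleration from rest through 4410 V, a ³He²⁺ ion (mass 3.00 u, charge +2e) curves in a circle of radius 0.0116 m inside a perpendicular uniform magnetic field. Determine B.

v = √(2|q|V/m) = √(2·3.204×10⁻¹⁹·4410/4.983×10⁻²⁷) ≈ 7.531×10⁵ m/s.
B = mv/(|q|r) = (4.983×10⁻²⁷)(7.531×10⁵)/((3.204×10⁻¹⁹)(0.0116)) ≈ 1.01 T.

B ≈ 1.01 T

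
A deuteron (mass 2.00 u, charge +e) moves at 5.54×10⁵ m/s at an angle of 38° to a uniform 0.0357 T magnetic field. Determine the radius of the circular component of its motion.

r ≈ 0.198 m

v⊥ = v sinθ = 5.54×10⁵·sin38° ≈ 3.411×10⁵ m/s.
r = m v⊥/(|q|B) = (3.322×10⁻²⁷)(3.411×10⁵)/((1.602×10⁻¹⁹)(0.0357)) ≈ 0.198 m.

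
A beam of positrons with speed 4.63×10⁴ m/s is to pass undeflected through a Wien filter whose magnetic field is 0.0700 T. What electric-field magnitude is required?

E = 3240 V/m

For straight-line motion qE = qvB, so E = vB.
E = 4.63×10⁴ × 0.0700 = 3240 V/m.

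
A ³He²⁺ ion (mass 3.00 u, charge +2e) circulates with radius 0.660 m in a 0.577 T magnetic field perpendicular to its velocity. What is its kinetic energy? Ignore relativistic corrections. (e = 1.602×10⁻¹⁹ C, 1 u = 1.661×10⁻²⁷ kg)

KE ≈ 1.49×10⁻¹² J

v = |q|Br/m, then KE = ½mv² = (qBr)²/(2m).
v = (3.204×10⁻¹⁹)(0.577)(0.660)/4.983×10⁻²⁷ ≈ 2.449×10⁷ m/s.
KE = ½(4.983×10⁻²⁷)(2.449×10⁷)² ≈ 1.49×10⁻¹² J.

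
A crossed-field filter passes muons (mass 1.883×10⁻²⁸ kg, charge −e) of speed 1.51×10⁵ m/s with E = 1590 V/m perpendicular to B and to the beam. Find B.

Balance of forces in the selector: qE = qvB ⇒ B = E/v.
B = 1590/1.51×10⁵ = 0.0105 T.

B = 0.0105 T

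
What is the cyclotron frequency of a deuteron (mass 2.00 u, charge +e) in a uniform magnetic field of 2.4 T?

f ≈ 1.8×10⁷ Hz

f = |q|B/(2πm).
f = (1.602×10⁻¹⁹)(2.4)/(2π·3.322×10⁻²⁷) ≈ 1.8×10⁷ Hz.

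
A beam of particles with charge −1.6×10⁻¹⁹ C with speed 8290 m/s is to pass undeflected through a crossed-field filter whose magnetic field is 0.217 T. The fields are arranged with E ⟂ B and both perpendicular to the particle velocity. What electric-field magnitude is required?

For straight-line motion qE = qvB, so E = vB.
E = 8290 × 0.217 = 1800 V/m.

E = 1800 V/m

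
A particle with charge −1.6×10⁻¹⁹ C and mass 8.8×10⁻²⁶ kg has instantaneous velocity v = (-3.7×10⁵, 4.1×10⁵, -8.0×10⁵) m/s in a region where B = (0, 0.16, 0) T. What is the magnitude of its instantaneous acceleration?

v×B = (1.28×10⁵, 0, -5.92×10⁴) N/C.
F = q v×B = (−1.6×10⁻¹⁹ C)·(1.28×10⁵, 0, -5.92×10⁴) = (-2.05×10⁻¹⁴, 0, 9.47×10⁻¹⁵) N.
|a| = |F|/m = 2.256×10⁻¹⁴/8.8×10⁻²⁶ ≈ 2.56×10¹¹ m/s².

|a| ≈ 2.56×10¹¹ m/s²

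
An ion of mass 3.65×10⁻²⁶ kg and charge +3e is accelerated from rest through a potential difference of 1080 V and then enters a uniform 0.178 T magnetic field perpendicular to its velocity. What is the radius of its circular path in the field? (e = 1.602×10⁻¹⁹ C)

Acceleration: |q|V = ½mv² ⇒ v = √(2|q|V/m) = √(2·4.806×10⁻¹⁹·1080/3.65×10⁻²⁶) ≈ 1.686×10⁵ m/s.
In the field: r = mv/(|q|B) = (3.65×10⁻²⁶)(1.686×10⁵)/((4.806×10⁻¹⁹)(0.178)) ≈ 0.0720 m.

r ≈ 0.0720 m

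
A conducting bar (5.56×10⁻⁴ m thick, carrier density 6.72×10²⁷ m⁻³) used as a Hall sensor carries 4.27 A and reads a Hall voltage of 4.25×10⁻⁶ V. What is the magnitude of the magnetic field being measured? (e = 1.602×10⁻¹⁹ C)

B ≈ 0.596 T

From V_H = IB/(n e t), B = V_H n e t / I.
B = (4.25×10⁻⁶)(6.72×10²⁷)(1.602×10⁻¹⁹)(5.56×10⁻⁴)/4.27 ≈ 0.596 T.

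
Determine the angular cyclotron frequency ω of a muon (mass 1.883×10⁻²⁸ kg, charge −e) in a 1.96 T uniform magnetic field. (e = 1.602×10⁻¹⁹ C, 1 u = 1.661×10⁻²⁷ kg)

ω = |q|B/m.
ω = (1.602×10⁻¹⁹)(1.96)/1.883×10⁻²⁸ ≈ 1.67×10⁹ rad/s.

ω ≈ 1.67×10⁹ rad/s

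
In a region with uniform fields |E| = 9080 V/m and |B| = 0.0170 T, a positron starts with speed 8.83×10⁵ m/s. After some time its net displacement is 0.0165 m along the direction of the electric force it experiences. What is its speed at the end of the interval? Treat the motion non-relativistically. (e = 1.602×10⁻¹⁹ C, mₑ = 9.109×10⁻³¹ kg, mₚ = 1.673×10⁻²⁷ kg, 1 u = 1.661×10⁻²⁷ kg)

v_f ≈ 7.31×10⁶ m/s

B does no work; ΔKE = |q|E d.
½mv_f² = ½mv₀² + |q|Ed = ½(9.109×10⁻³¹)(8.83×10⁵)² + (1.602×10⁻¹⁹)(9080)(0.0165) ≈ 3.551×10⁻¹⁹ J + 2.400×10⁻¹⁷ J ≈ 2.436×10⁻¹⁷ J.
v_f = √(2·2.436×10⁻¹⁷/9.109×10⁻³¹) ≈ 7.31×10⁶ m/s.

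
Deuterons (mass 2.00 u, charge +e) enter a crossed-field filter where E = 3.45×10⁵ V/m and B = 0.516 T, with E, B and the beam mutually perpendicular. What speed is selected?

v = 6.69×10⁵ m/s

For undeflected motion the electric and magnetic forces balance: qE = qvB.
v = E/B = 3.45×10⁵/0.516 = 6.69×10⁵ m/s.
The result is independent of the particle's charge and mass.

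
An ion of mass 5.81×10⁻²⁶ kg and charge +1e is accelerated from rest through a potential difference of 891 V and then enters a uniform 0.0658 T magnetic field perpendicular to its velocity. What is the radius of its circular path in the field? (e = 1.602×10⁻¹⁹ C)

Acceleration: |q|V = ½mv² ⇒ v = √(2|q|V/m) = √(2·1.602×10⁻¹⁹·891/5.81×10⁻²⁶) ≈ 7.010×10⁴ m/s.
In the field: r = mv/(|q|B) = (5.81×10⁻²⁶)(7.010×10⁴)/((1.602×10⁻¹⁹)(0.0658)) ≈ 0.386 m.

r ≈ 0.386 m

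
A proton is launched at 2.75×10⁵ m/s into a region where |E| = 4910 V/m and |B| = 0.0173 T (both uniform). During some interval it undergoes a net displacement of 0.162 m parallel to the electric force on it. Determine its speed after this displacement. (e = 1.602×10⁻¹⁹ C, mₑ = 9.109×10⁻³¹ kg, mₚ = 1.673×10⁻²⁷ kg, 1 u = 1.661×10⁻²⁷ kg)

v_f ≈ 4.77×10⁵ m/s

B does no work; ΔKE = |q|E d.
½mv_f² = ½mv₀² + |q|Ed = ½(1.673×10⁻²⁷)(2.75×10⁵)² + (1.602×10⁻¹⁹)(4910)(0.162) ≈ 6.326×10⁻¹⁷ J + 1.274×10⁻¹⁶ J ≈ 1.907×10⁻¹⁶ J.
v_f = √(2·1.907×10⁻¹⁶/1.673×10⁻²⁷) ≈ 4.77×10⁵ m/s.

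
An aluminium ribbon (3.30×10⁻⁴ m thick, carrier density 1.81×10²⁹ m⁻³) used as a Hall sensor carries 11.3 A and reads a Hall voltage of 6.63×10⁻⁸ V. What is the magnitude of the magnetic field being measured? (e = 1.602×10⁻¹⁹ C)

B ≈ 0.0561 T

From V_H = IB/(n e t), B = V_H n e t / I.
B = (6.63×10⁻⁸)(1.81×10²⁹)(1.602×10⁻¹⁹)(3.30×10⁻⁴)/11.3 ≈ 0.0561 T.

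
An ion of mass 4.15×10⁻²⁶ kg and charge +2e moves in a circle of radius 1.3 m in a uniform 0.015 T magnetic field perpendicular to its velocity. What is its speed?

From |q|vB = mv²/r, v = |q|Br/m.
v = (3.204×10⁻¹⁹)(0.015)(1.3)/4.15×10⁻²⁶ ≈ 1.5×10⁵ m/s.

v ≈ 1.5×10⁵ m/s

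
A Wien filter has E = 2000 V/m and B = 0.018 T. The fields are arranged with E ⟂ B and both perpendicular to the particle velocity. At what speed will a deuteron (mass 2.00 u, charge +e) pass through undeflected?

v = 1.1×10⁵ m/s

For undeflected motion the electric and magnetic forces balance: qE = qvB.
v = E/B = 2000/0.018 = 1.1×10⁵ m/s.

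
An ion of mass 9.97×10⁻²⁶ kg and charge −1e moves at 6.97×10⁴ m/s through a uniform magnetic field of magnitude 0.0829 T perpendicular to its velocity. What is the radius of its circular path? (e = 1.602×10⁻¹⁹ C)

r ≈ 0.523 m

The magnetic force provides the centripetal force: |q|vB = mv²/r.
r = mv/(|q|B) = (9.97×10⁻²⁶)(6.97×10⁴)/((1.602×10⁻¹⁹)(0.0829)) ≈ 0.523 m.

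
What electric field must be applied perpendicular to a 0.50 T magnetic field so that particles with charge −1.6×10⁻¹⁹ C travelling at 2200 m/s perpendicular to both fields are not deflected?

E = 1100 V/m

For straight-line motion qE = qvB, so E = vB.
E = 2200 × 0.50 = 1100 V/m.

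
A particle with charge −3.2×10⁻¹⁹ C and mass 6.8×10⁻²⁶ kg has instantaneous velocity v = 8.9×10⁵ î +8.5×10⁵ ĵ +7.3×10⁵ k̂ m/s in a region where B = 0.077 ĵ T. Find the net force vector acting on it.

v×B = (-5.62×10⁴, 0, 6.85×10⁴) N/C.
F = q v×B = (−3.2×10⁻¹⁹ C)·(-5.62×10⁴, 0, 6.85×10⁴) = (1.80×10⁻¹⁴, 0, -2.19×10⁻¹⁴) N.

F ≈ (1.80×10⁻¹⁴, 0, -2.19×10⁻¹⁴) N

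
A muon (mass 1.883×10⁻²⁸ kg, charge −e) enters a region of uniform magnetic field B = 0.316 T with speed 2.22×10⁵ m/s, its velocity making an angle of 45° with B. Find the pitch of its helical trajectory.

v∥ = v cosθ = 2.22×10⁵·cos45° ≈ 1.570×10⁵ m/s.
T = 2πm/(|q|B) = 2π(1.883×10⁻²⁸)/((1.602×10⁻¹⁹)(0.316)) ≈ 2.337×10⁻⁸ s.
pitch = v∥ T = (1.570×10⁵)(2.337×10⁻⁸) ≈ 3.67×10⁻³ m.

p ≈ 3.67×10⁻³ m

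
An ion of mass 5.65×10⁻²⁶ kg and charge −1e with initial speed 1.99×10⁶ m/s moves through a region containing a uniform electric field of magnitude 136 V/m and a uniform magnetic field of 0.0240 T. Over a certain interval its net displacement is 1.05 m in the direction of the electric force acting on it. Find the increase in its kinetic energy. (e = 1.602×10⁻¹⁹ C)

ΔKE ≈ 2.29×10⁻¹⁷ J

The magnetic force is always ⟂ v and does no work; only the electric force changes KE.
ΔKE = F_E · d = |q|E d = (1.602×10⁻¹⁹)(136)(1.05) ≈ 2.29×10⁻¹⁷ J.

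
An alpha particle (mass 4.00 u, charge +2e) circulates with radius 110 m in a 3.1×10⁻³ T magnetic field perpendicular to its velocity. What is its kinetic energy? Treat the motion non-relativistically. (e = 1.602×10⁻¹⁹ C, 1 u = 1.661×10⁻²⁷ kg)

v = |q|Br/m, then KE = ½mv² = (qBr)²/(2m).
v = (3.204×10⁻¹⁹)(3.1×10⁻³)(110)/6.644×10⁻²⁷ ≈ 1.644×10⁷ m/s.
KE = ½(6.644×10⁻²⁷)(1.644×10⁷)² ≈ 9.0×10⁻¹³ J = 5.6×10⁶ eV.

KE ≈ 5.6×10⁶ eV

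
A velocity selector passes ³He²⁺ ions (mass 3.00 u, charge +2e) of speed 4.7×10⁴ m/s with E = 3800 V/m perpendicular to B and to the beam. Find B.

Balance of forces in the selector: qE = qvB ⇒ B = E/v.
B = 3800/4.7×10⁴ = 0.081 T.

B = 0.081 T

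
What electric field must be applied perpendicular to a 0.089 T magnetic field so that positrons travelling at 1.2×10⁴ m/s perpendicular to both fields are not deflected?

For straight-line motion qE = qvB, so E = vB.
E = 1.2×10⁴ × 0.089 = 1100 V/m.

E = 1100 V/m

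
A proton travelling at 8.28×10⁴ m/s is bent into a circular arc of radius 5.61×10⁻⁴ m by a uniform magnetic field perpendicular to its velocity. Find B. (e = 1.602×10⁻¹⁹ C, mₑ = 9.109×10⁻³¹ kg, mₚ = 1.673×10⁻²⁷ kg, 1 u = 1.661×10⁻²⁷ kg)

B ≈ 1.54 T

From |q|vB = mv²/r, B = mv/(|q|r).
B = (1.673×10⁻²⁷)(8.28×10⁴)/((1.602×10⁻¹⁹)(5.61×10⁻⁴)) ≈ 1.54 T.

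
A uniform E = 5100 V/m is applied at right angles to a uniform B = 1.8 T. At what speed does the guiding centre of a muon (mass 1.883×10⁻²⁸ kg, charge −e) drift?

v_d ≈ 2800 m/s

The steady drift has the magnetic force balancing the electric force, so v_d = E/B.
v_d = 5100/1.8 = 2800 m/s.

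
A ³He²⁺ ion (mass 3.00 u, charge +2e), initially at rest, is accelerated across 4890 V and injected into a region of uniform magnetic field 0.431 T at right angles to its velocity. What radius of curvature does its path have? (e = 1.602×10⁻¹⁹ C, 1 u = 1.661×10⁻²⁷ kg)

r ≈ 0.0286 m

Acceleration: |q|V = ½mv² ⇒ v = √(2|q|V/m) = √(2·3.204×10⁻¹⁹·4890/4.983×10⁻²⁷) ≈ 7.930×10⁵ m/s.
In the field: r = mv/(|q|B) = (4.983×10⁻²⁷)(7.930×10⁵)/((3.204×10⁻¹⁹)(0.431)) ≈ 0.0286 m.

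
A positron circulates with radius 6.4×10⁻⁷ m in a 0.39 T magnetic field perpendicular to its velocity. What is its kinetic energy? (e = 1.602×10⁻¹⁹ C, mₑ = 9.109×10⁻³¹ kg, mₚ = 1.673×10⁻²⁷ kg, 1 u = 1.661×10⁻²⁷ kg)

KE ≈ 5.5×10⁻³ eV

v = |q|Br/m, then KE = ½mv² = (qBr)²/(2m).
v = (1.602×10⁻¹⁹)(0.39)(6.4×10⁻⁷)/9.109×10⁻³¹ ≈ 4.390×10⁴ m/s.
KE = ½(9.109×10⁻³¹)(4.390×10⁴)² ≈ 8.8×10⁻²² J = 5.5×10⁻³ eV.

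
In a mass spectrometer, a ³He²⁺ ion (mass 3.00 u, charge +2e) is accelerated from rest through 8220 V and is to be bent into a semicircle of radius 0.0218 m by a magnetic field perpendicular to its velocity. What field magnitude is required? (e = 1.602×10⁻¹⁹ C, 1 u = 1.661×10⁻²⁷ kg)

v = √(2|q|V/m) = √(2·3.204×10⁻¹⁹·8220/4.983×10⁻²⁷) ≈ 1.028×10⁶ m/s.
B = mv/(|q|r) = (4.983×10⁻²⁷)(1.028×10⁶)/((3.204×10⁻¹⁹)(0.0218)) ≈ 0.733 T.

B ≈ 0.733 T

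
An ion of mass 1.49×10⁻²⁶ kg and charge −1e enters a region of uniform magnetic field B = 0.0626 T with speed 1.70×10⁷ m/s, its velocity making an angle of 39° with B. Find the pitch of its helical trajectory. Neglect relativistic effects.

p ≈ 123 m

v∥ = v cosθ = 1.70×10⁷·cos39° ≈ 1.321×10⁷ m/s.
T = 2πm/(|q|B) = 2π(1.49×10⁻²⁶)/((1.602×10⁻¹⁹)(0.0626)) ≈ 9.335×10⁻⁶ s.
pitch = v∥ T = (1.321×10⁷)(9.335×10⁻⁶) ≈ 123 m.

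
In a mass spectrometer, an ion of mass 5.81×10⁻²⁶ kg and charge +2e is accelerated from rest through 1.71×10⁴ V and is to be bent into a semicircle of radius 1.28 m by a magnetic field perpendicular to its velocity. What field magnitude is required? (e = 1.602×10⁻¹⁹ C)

B ≈ 0.0615 T

v = √(2|q|V/m) = √(2·3.204×10⁻¹⁹·1.71×10⁴/5.81×10⁻²⁶) ≈ 4.343×10⁵ m/s.
B = mv/(|q|r) = (5.81×10⁻²⁶)(4.343×10⁵)/((3.204×10⁻¹⁹)(1.28)) ≈ 0.0615 T.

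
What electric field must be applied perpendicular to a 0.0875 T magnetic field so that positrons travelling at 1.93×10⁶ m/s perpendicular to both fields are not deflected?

For straight-line motion qE = qvB, so E = vB.
E = 1.93×10⁶ × 0.0875 = 1.69×10⁵ V/m.

E = 1.69×10⁵ V/m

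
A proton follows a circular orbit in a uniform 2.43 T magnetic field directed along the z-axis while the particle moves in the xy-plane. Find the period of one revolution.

T ≈ 2.70×10⁻⁸ s

The cyclotron period depends only on m, q, B: T = 2πm/(|q|B).
T = 2π(1.673×10⁻²⁷)/((1.602×10⁻¹⁹)(2.43)) ≈ 2.70×10⁻⁸ s.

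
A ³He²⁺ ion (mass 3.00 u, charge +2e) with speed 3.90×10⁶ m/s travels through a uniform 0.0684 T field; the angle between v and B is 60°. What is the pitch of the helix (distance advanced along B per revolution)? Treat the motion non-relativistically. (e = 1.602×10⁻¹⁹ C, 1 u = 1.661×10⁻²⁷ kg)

p ≈ 2.79 m

v∥ = v cosθ = 3.90×10⁶·cos60° ≈ 1.950×10⁶ m/s.
T = 2πm/(|q|B) = 2π(4.983×10⁻²⁷)/((3.204×10⁻¹⁹)(0.0684)) ≈ 1.429×10⁻⁶ s.
pitch = v∥ T = (1.950×10⁶)(1.429×10⁻⁶) ≈ 2.79 m.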